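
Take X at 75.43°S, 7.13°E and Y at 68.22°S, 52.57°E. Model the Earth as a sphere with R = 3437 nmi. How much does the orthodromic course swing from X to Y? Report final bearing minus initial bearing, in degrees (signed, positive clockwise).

At departure: θ₁ = atan2(sin Δλ cos φ₂, cos φ₁ sin φ₂ − sin φ₁ cos φ₂ cos Δλ) = 86.03°
At arrival: θ₂ = atan2(sin Δλ cos φ₁, −cos φ₂ sin φ₁ + sin φ₂ cos φ₁ cos Δλ) = 42.56°
Δθ = θ₂ − θ₁ = -43.5°

-43.5°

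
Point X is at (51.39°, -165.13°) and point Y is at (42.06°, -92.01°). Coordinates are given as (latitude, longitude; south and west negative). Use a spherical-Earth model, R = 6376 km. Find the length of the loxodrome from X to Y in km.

Rhumb course C = atan2(Δλ, Δψ) with Δψ = ln[tan(π/4+φ₂/2)/tan(π/4+φ₁/2)] = -0.2384, Δλ = +1.2762 → C = 100.58°
d = R·|Δφ| / |cos C| = 6376·0.16284 / 0.18364 = 5654 km

5654 km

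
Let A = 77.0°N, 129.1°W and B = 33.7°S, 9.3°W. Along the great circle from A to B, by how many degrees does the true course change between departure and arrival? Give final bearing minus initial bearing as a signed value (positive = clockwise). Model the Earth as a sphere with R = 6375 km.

At departure: θ₁ = atan2(sin Δλ cos φ₂, cos φ₁ sin φ₂ − sin φ₁ cos φ₂ cos Δλ) = 68.94°
At arrival: θ₂ = atan2(sin Δλ cos φ₁, −cos φ₂ sin φ₁ + sin φ₂ cos φ₁ cos Δλ) = 165.39°
Δθ = θ₂ − θ₁ = +96.4°

+96.4°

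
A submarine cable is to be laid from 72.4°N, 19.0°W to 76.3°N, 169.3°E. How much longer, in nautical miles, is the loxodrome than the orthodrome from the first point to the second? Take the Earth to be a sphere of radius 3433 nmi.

Great circle: cos σ = sin φ₁ sin φ₂ + cos φ₁ cos φ₂ cos Δλ,  σ = 0.5448 rad → d_gc = 1870.44 nmi
Rhumb line: Δψ = +0.2536, q = Δφ/Δψ = 0.2684, d_rh = R√(Δφ²+q²Δλ²) = 2770.85 nmi
Excess = 2770.85 − 1870.44 = 900.41 ≈ 900 nmi

900 nmi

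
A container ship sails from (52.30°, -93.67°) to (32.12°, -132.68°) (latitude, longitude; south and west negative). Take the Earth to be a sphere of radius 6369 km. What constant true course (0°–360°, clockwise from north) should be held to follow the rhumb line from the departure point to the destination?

Δψ = ln[tan(π/4+φ₂/2)/tan(π/4+φ₁/2)] = -0.4822
Δλ = -0.6809 rad (taken the short way round)
course = atan2(Δλ, Δψ) = 234.69°

234.7°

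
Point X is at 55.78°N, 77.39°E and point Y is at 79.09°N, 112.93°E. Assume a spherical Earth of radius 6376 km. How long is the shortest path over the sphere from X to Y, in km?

2897 km

Haversine: a = sin²(Δφ/2)+cos φ₁ cos φ₂ sin²(Δλ/2) = 0.05073;  σ = 2·atan2(√a,√(1−a))
σ = 26.032° → d = Rσ = 6376·0.45434 = 2897 km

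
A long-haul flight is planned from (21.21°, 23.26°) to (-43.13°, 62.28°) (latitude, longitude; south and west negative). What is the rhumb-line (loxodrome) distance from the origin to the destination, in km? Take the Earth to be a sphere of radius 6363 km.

Rhumb course C = atan2(Δλ, Δψ) with Δψ = ln[tan(π/4+φ₂/2)/tan(π/4+φ₁/2)] = -1.2149, Δλ = +0.6810 → C = 150.73°
d = R·|Δφ| / |cos C| = 6363·1.12294 / 0.87229 = 8191 km

8191 km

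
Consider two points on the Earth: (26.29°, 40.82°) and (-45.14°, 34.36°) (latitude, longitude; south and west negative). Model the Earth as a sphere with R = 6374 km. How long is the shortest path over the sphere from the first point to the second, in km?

Haversine: a = sin²(Δφ/2)+cos φ₁ cos φ₂ sin²(Δλ/2) = 0.34278;  σ = 2·atan2(√a,√(1−a))
σ = 71.673° → d = Rσ = 6374·1.25092 = 7973 km

7973 km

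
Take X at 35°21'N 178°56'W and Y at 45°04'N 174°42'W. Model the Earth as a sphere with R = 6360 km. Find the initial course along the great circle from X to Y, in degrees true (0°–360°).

17.1°

N = sin Δλ·cos φ₂ = +0.0521;  D = cos φ₁ sin φ₂ − sin φ₁ cos φ₂ cos Δλ = +0.1699
initial course = atan2(N, D) = 17.06°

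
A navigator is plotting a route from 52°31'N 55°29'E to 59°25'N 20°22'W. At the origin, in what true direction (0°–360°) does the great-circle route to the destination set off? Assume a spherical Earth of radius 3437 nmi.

θ = atan2( sin Δλ·cos φ₂ ,  cos φ₁ sin φ₂ − sin φ₁ cos φ₂ cos Δλ )
  = atan2(-0.4934, +0.4252) = 310.76°

310.8°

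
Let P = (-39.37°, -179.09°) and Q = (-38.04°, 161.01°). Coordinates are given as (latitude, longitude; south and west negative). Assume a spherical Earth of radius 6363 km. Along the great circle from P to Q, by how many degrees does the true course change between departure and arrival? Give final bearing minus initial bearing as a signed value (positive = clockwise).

At departure: θ₁ = atan2(sin Δλ cos φ₂, cos φ₁ sin φ₂ − sin φ₁ cos φ₂ cos Δλ) = 268.59°
At arrival: θ₂ = atan2(sin Δλ cos φ₁, −cos φ₂ sin φ₁ + sin φ₂ cos φ₁ cos Δλ) = 281.11°
Δθ = θ₂ − θ₁ = +12.5°

+12.5°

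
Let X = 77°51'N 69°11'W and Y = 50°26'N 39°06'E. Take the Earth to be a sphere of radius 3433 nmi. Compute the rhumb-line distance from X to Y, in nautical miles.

3033 nmi

Δψ = ln[tan(π/4+φ₂/2)/tan(π/4+φ₁/2)] = -1.2178;  Δφ = -0.4785 rad,  Δλ = +1.8899 rad
q = Δφ/Δψ = 0.3929
d = R·√(Δφ² + q²Δλ²) = 3433·0.88343 = 3033 nmi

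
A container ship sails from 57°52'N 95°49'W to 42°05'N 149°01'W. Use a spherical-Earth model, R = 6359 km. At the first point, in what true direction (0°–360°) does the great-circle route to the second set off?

N = sin Δλ·cos φ₂ = -0.5943;  D = cos φ₁ sin φ₂ − sin φ₁ cos φ₂ cos Δλ = -0.0200
initial course = atan2(N, D) = 268.07°

268.1°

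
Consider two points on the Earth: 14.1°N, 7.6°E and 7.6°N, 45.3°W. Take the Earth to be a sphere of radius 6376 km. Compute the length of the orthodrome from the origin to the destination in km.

Haversine: a = sin²(Δφ/2)+cos φ₁ cos φ₂ sin²(Δλ/2) = 0.19394;  σ = 2·atan2(√a,√(1−a))
σ = 52.257° → d = Rσ = 6376·0.91206 = 5815 km

5815 km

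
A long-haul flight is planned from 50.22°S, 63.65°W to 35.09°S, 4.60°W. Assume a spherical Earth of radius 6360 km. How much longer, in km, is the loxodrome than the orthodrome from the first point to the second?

Great circle: cos σ = sin φ₁ sin φ₂ + cos φ₁ cos φ₂ cos Δλ,  σ = 0.7798 rad → d_gc = 4959.6 km
Rhumb line: Δψ = +0.3619, q = Δφ/Δψ = 0.7296, d_rh = R√(Δφ²+q²Δλ²) = 5068.9 km
Excess = 5068.9 − 4959.6 = 109.3 ≈ 109 km

109 km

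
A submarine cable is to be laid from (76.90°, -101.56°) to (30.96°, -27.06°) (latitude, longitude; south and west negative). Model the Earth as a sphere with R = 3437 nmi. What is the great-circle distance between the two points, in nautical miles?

cos σ = sin φ₁ sin φ₂ + cos φ₁ cos φ₂ cos Δλ
      = sin(76.90°)sin(30.96°) + cos(76.90°)cos(30.96°)cos(74.50°) = 0.5530
σ = 56.427° → d = Rσ = 3437·0.98485 = 3385 nmi

3385 nmi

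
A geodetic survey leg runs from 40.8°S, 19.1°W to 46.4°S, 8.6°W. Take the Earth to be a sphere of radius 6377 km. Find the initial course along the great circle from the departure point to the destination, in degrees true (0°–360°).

129.9°

θ = atan2( sin Δλ·cos φ₂ ,  cos φ₁ sin φ₂ − sin φ₁ cos φ₂ cos Δλ )
  = atan2(+0.1257, -0.1051) = 129.91°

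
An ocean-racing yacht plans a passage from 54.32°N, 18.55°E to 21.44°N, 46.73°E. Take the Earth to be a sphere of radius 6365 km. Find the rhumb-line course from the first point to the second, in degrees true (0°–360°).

Meridional parts: M(φ₁)=+1.1337, M(φ₂)=+0.3833 → ΔM = -0.7505;  Δλ = +0.4918 rad
tan C = Δλ / ΔM = -0.6554 → C = 146.76°

146.8°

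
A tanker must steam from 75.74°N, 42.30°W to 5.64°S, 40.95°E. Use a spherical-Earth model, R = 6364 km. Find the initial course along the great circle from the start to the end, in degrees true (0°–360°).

N = sin Δλ·cos φ₂ = +0.9883;  D = cos φ₁ sin φ₂ − sin φ₁ cos φ₂ cos Δλ = -0.1376
initial course = atan2(N, D) = 97.93°

97.9°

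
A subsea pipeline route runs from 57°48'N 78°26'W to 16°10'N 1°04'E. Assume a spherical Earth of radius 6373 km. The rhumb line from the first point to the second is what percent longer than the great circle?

3.6%

Great circle: σ = 1.2357 rad → d_gc = Rσ = 7875.0 km
Rhumb: Δφ = -0.7266, Δλ = +1.3875, Δψ = -0.9566, q = Δφ/Δψ = 0.7596 → d_rh = R√(Δφ²+q²Δλ²) = 8158.6 km
Excess = (8158.6 − 7875.0) / 7875.0 = 283.6 / 7875.0 = 3.60% ≈ 3.6%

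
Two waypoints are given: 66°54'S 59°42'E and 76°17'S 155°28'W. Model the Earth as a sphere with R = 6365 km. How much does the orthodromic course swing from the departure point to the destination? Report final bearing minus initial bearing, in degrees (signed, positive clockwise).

Initial bearing θ₁ = atan2(sin Δλ cos φ₂, cos φ₁ sin φ₂ − sin φ₁ cos φ₂ cos Δλ) = 166.28°
Final bearing θ₂ = (initial bearing from the destination back to the start) + 180° = 23.10°
Δθ = θ₂ − θ₁ = -143.2°

-143.2°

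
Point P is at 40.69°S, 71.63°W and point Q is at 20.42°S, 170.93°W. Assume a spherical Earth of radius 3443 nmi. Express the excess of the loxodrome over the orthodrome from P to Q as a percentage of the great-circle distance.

4.3%

Great circle: σ = 1.4579 rad → d_gc = Rσ = 5019.6 nmi
Rhumb: Δφ = +0.3538, Δλ = -1.7331, Δψ = +0.4145, q = Δφ/Δψ = 0.8535 → d_rh = R√(Δφ²+q²Δλ²) = 5236.3 nmi
Excess = (5236.3 − 5019.6) / 5019.6 = 216.7 / 5019.6 = 4.32% ≈ 4.3%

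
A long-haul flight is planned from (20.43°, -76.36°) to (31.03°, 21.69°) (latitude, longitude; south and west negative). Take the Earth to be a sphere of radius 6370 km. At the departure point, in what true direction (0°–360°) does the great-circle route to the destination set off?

N = sin Δλ·cos φ₂ = +0.8485;  D = cos φ₁ sin φ₂ − sin φ₁ cos φ₂ cos Δλ = +0.5249
initial course = atan2(N, D) = 58.25°

58.3°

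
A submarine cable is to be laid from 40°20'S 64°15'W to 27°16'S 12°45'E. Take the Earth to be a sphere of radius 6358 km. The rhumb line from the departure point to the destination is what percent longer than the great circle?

Great circle: σ = 1.1052 rad → d_gc = Rσ = 7027.0 km
Rhumb: Δφ = +0.2281, Δλ = +1.3439, Δψ = +0.2756, q = Δφ/Δψ = 0.8276 → d_rh = R√(Δφ²+q²Δλ²) = 7218.2 km
Excess = (7218.2 − 7027.0) / 7027.0 = 191.2 / 7027.0 = 2.72% ≈ 2.7%

2.7%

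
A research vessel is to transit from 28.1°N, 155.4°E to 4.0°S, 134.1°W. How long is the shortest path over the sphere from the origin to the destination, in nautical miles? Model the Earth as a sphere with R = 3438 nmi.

4493 nmi

cos σ = sin φ₁ sin φ₂ + cos φ₁ cos φ₂ cos Δλ
      = sin(28.10°)sin(-4.00°) + cos(28.10°)cos(-4.00°)cos(70.50°) = 0.2609
σ = 74.877° → d = Rσ = 3438·1.30686 = 4493 nmi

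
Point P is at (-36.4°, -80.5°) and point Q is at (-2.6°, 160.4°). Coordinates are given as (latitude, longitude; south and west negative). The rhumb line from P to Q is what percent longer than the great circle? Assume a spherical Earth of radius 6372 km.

3.5%

Great circle: σ = 1.9435 rad → d_gc = Rσ = 12383.9 km
Rhumb: Δφ = +0.5899, Δλ = -2.0787, Δψ = +0.6375, q = Δφ/Δψ = 0.9253 → d_rh = R√(Δφ²+q²Δλ²) = 12819.7 km
Excess = (12819.7 − 12383.9) / 12383.9 = 435.8 / 12383.9 = 3.52% ≈ 3.5%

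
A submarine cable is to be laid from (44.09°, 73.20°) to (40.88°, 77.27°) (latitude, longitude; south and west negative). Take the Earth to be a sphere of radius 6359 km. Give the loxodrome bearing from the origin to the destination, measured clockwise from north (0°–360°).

Δψ = ln[tan(π/4+φ₂/2)/tan(π/4+φ₁/2)] = -0.0760
Δλ = +0.0710 rad (taken the short way round)
course = atan2(Δλ, Δψ) = 136.93°

136.9°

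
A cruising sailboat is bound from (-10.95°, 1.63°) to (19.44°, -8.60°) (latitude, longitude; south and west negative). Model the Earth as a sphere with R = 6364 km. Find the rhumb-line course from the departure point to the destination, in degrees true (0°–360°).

341.6°

Δψ = ln[tan(π/4+φ₂/2)/tan(π/4+φ₁/2)] = +0.5383
Δλ = -0.1785 rad (taken the short way round)
course = atan2(Δλ, Δψ) = 341.65°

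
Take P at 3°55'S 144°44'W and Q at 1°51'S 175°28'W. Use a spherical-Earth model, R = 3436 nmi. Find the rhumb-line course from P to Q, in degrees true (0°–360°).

Meridional parts: M(φ₁)=-0.0684, M(φ₂)=-0.0323 → ΔM = +0.0361;  Δλ = -0.5364 rad
tan C = Δλ / ΔM = -14.8513 → C = 273.85°

273.9°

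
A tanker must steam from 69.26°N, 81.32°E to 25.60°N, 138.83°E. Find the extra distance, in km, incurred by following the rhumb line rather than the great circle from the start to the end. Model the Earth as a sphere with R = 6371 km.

Great circle: cos σ = sin φ₁ sin φ₂ + cos φ₁ cos φ₂ cos Δλ,  σ = 0.9574 rad → d_gc = 6099.7 km
Rhumb line: Δψ = -1.2358, q = Δφ/Δψ = 0.6166, d_rh = R√(Δφ²+q²Δλ²) = 6254.3 km
Excess = 6254.3 − 6099.7 = 154.6 ≈ 155 km

155 km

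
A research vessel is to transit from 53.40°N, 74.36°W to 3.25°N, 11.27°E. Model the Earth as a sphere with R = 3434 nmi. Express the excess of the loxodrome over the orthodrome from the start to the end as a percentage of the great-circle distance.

Great circle: σ = 1.4798 rad → d_gc = Rσ = 5081.6 nmi
Rhumb: Δφ = -0.8753, Δλ = +1.4945, Δψ = -1.0497, q = Δφ/Δψ = 0.8338 → d_rh = R√(Δφ²+q²Δλ²) = 5229.4 nmi
Excess = (5229.4 − 5081.6) / 5081.6 = 147.8 / 5081.6 = 2.91% ≈ 2.9%

2.9%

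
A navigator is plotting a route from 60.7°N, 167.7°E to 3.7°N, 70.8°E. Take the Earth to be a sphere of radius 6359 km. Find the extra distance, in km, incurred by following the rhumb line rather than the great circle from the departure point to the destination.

Great circle: cos σ = sin φ₁ sin φ₂ + cos φ₁ cos φ₂ cos Δλ,  σ = 1.5732 rad → d_gc = 10003.9 km
Rhumb line: Δψ = -1.2770, q = Δφ/Δψ = 0.7790, d_rh = R√(Δφ²+q²Δλ²) = 10498.2 km
Excess = 10498.2 − 10003.9 = 494.3 ≈ 494 km

494 km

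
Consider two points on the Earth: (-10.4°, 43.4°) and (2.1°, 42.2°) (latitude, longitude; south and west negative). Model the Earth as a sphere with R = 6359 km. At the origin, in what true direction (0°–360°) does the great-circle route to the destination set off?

θ = atan2( sin Δλ·cos φ₂ ,  cos φ₁ sin φ₂ − sin φ₁ cos φ₂ cos Δλ )
  = atan2(-0.0209, +0.2164) = 354.48°

354.5°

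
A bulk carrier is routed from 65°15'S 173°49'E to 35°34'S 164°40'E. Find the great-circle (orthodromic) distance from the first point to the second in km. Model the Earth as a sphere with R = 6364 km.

3352 km

Haversine: a = sin²(Δφ/2)+cos φ₁ cos φ₂ sin²(Δλ/2) = 0.06778;  σ = 2·atan2(√a,√(1−a))
σ = 30.181° → d = Rσ = 6364·0.52676 = 3352 km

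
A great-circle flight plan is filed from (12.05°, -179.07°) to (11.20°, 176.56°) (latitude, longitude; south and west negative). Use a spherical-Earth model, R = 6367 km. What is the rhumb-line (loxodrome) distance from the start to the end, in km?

485 km

Rhumb course C = atan2(Δλ, Δψ) with Δψ = ln[tan(π/4+φ₂/2)/tan(π/4+φ₁/2)] = -0.0151, Δλ = -0.0763 → C = 258.77°
d = R·|Δφ| / |cos C| = 6367·0.01484 / 0.19478 = 485 km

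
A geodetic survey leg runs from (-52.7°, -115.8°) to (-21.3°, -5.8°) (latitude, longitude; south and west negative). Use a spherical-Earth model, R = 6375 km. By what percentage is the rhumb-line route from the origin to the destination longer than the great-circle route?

7.7%

Great circle: σ = 1.4748 rad → d_gc = Rσ = 9401.8 km
Rhumb: Δφ = +0.5480, Δλ = +1.9199, Δψ = +0.7055, q = Δφ/Δψ = 0.7768 → d_rh = R√(Δφ²+q²Δλ²) = 10128.5 km
Excess = (10128.5 − 9401.8) / 9401.8 = 726.7 / 9401.8 = 7.73% ≈ 7.7%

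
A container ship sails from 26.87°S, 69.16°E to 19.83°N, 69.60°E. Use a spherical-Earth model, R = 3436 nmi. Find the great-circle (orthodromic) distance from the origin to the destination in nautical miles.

cos σ = sin φ₁ sin φ₂ + cos φ₁ cos φ₂ cos Δλ
      = sin(-26.87°)sin(19.83°) + cos(-26.87°)cos(19.83°)cos(0.44°) = 0.6858
σ = 46.702° → d = Rσ = 3436·0.81510 = 2801 nmi

2801 nmi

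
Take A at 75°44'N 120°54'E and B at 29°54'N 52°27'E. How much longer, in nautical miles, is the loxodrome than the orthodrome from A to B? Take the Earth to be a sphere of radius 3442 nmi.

Great circle: cos σ = sin φ₁ sin φ₂ + cos φ₁ cos φ₂ cos Δλ,  σ = 0.9745 rad → d_gc = 3354.2 nmi
Rhumb line: Δψ = -1.5310, q = Δφ/Δψ = 0.5225, d_rh = R√(Δφ²+q²Δλ²) = 3492.5 nmi
Excess = 3492.5 − 3354.2 = 138.3 ≈ 138 nmi

138 nmi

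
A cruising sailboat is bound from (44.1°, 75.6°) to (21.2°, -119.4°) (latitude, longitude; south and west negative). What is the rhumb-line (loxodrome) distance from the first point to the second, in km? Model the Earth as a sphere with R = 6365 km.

Rhumb course C = atan2(Δλ, Δψ) with Δψ = ln[tan(π/4+φ₂/2)/tan(π/4+φ₁/2)] = -0.4806, Δλ = +2.8798 → C = 99.47°
d = R·|Δφ| / |cos C| = 6365·0.39968 / 0.16460 = 15455 km

15455 km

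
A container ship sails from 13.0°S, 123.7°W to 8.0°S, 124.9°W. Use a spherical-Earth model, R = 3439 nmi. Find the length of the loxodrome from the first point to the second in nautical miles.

Δψ = ln[tan(π/4+φ₂/2)/tan(π/4+φ₁/2)] = +0.0888;  Δφ = +0.0873 rad,  Δλ = -0.0209 rad
q = Δφ/Δψ = 0.9829
d = R·√(Δφ² + q²Δλ²) = 3439·0.08966 = 308 nmi

308 nmi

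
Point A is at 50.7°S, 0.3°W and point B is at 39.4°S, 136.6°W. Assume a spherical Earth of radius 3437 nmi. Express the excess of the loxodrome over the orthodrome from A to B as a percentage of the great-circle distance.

Great circle: σ = 1.4330 rad → d_gc = Rσ = 4925.3 nmi
Rhumb: Δφ = +0.1972, Δλ = -2.3789, Δψ = +0.2805, q = Δφ/Δψ = 0.7030 → d_rh = R√(Δφ²+q²Δλ²) = 5788.0 nmi
Excess = (5788.0 − 4925.3) / 4925.3 = 862.7 / 4925.3 = 17.52% ≈ 17.5%

17.5%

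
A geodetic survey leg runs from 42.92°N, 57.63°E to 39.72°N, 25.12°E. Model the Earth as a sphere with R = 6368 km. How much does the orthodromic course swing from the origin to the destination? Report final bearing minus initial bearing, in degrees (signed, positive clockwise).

-21.8°

Initial bearing θ₁ = atan2(sin Δλ cos φ₂, cos φ₁ sin φ₂ − sin φ₁ cos φ₂ cos Δλ) = 273.63°
Final bearing θ₂ = (initial bearing from the destination back to the start) + 180° = 251.83°
Δθ = θ₂ − θ₁ = -21.8°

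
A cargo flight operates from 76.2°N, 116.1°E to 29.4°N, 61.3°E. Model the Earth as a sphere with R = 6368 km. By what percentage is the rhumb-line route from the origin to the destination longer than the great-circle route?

2.6%

Great circle: σ = 0.9316 rad → d_gc = Rσ = 5932.6 km
Rhumb: Δφ = -0.8168, Δλ = -0.9564, Δψ = -1.5746, q = Δφ/Δψ = 0.5187 → d_rh = R√(Δφ²+q²Δλ²) = 6085.8 km
Excess = (6085.8 − 5932.6) / 5932.6 = 153.2 / 5932.6 = 2.58% ≈ 2.6%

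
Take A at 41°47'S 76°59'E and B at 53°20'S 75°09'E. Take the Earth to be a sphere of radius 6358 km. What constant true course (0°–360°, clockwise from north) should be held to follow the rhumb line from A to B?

Meridional parts: M(φ₁)=-0.8041, M(φ₂)=-1.1045 → ΔM = -0.3005;  Δλ = -0.0320 rad
tan C = Δλ / ΔM = +0.1065 → C = 186.08°

186.1°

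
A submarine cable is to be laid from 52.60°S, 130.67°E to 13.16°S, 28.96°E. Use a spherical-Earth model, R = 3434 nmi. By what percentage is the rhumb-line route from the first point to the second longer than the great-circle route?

Great circle: σ = 1.5099 rad → d_gc = Rσ = 5185.1 nmi
Rhumb: Δφ = +0.6884, Δλ = -1.7752, Δψ = +0.8516, q = Δφ/Δψ = 0.8084 → d_rh = R√(Δφ²+q²Δλ²) = 5465.3 nmi
Excess = (5465.3 − 5185.1) / 5185.1 = 280.2 / 5185.1 = 5.40% ≈ 5.4%

5.4%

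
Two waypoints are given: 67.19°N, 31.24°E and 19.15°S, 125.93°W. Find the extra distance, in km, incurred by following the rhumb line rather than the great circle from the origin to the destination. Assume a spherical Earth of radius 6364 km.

2185 km

Great circle: cos σ = sin φ₁ sin φ₂ + cos φ₁ cos φ₂ cos Δλ,  σ = 2.2652 rad → d_gc = 14415.69 km
Rhumb line: Δψ = -1.9415, q = Δφ/Δψ = 0.7762, d_rh = R√(Δφ²+q²Δλ²) = 16600.21 km
Excess = 16600.21 − 14415.69 = 2184.52 ≈ 2185 km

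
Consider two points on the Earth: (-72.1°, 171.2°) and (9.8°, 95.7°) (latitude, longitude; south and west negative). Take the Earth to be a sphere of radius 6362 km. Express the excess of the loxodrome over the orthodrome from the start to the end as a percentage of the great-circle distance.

3.0%

Great circle: σ = 1.6570 rad → d_gc = Rσ = 10542.1 km
Rhumb: Δφ = +1.4294, Δλ = -1.3177, Δψ = +2.0203, q = Δφ/Δψ = 0.7075 → d_rh = R√(Δφ²+q²Δλ²) = 10857.4 km
Excess = (10857.4 − 10542.1) / 10542.1 = 315.3 / 10542.1 = 2.99% ≈ 3.0%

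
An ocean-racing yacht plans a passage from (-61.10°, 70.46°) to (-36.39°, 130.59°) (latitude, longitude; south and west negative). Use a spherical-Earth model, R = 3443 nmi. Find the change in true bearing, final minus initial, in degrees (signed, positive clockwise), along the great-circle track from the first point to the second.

-48.0°

At departure: θ₁ = atan2(sin Δλ cos φ₂, cos φ₁ sin φ₂ − sin φ₁ cos φ₂ cos Δλ) = 84.74°
At arrival: θ₂ = atan2(sin Δλ cos φ₁, −cos φ₂ sin φ₁ + sin φ₂ cos φ₁ cos Δλ) = 36.71°
Δθ = θ₂ − θ₁ = -48.0°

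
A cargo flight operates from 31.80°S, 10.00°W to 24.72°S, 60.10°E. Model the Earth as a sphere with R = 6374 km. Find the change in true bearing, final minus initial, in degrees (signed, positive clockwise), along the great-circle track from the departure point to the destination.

Initial bearing θ₁ = atan2(sin Δλ cos φ₂, cos φ₁ sin φ₂ − sin φ₁ cos φ₂ cos Δλ) = 102.70°
Final bearing θ₂ = (initial bearing from the destination back to the start) + 180° = 65.89°
Δθ = θ₂ − θ₁ = -36.8°

-36.8°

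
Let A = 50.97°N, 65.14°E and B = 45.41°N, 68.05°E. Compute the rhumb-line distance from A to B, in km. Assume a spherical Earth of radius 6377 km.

655 km

Rhumb course C = atan2(Δλ, Δψ) with Δψ = ln[tan(π/4+φ₂/2)/tan(π/4+φ₁/2)] = -0.1458, Δλ = +0.0508 → C = 160.79°
d = R·|Δφ| / |cos C| = 6377·0.09704 / 0.94432 = 655 km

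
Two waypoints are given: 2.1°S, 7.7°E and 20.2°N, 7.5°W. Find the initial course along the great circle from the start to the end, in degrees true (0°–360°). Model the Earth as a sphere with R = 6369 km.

θ = atan2( sin Δλ·cos φ₂ ,  cos φ₁ sin φ₂ − sin φ₁ cos φ₂ cos Δλ )
  = atan2(-0.2461, +0.3783) = 326.96°

327.0°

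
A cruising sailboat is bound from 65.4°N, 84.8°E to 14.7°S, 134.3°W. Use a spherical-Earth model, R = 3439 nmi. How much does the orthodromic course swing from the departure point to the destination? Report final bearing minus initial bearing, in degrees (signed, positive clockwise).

+115.2°

Initial bearing θ₁ = atan2(sin Δλ cos φ₂, cos φ₁ sin φ₂ − sin φ₁ cos φ₂ cos Δλ) = 46.60°
Final bearing θ₂ = (initial bearing from the destination back to the start) + 180° = 161.78°
Δθ = θ₂ − θ₁ = +115.2°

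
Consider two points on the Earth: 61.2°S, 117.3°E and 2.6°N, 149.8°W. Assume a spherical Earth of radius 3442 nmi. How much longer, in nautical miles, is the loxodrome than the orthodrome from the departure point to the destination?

Great circle: cos σ = sin φ₁ sin φ₂ + cos φ₁ cos φ₂ cos Δλ,  σ = 1.6349 rad → d_gc = 5627.5 nmi
Rhumb line: Δψ = +1.4050, q = Δφ/Δψ = 0.7925, d_rh = R√(Δφ²+q²Δλ²) = 5852.6 nmi
Excess = 5852.6 − 5627.5 = 225.1 ≈ 225 nmi

225 nmi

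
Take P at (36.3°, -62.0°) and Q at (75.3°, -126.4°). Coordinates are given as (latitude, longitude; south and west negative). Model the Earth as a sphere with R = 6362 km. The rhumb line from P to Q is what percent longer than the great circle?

Great circle: σ = 0.8486 rad → d_gc = Rσ = 5399.1 km
Rhumb: Δφ = +0.6807, Δλ = -1.1240, Δψ = +1.3673, q = Δφ/Δψ = 0.4978 → d_rh = R√(Δφ²+q²Δλ²) = 5605.9 km
Excess = (5605.9 − 5399.1) / 5399.1 = 206.8 / 5399.1 = 3.83% ≈ 3.8%

3.8%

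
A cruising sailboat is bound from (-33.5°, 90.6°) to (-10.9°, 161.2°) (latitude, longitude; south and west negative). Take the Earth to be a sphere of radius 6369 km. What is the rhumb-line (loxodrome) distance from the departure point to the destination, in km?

7628 km

Rhumb course C = atan2(Δλ, Δψ) with Δψ = ln[tan(π/4+φ₂/2)/tan(π/4+φ₁/2)] = +0.4298, Δλ = +1.2322 → C = 70.77°
d = R·|Δφ| / |cos C| = 6369·0.39444 / 0.32932 = 7628 km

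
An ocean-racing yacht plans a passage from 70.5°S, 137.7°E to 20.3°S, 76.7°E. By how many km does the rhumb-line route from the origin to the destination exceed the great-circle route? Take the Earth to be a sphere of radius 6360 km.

187 km

Great circle: cos σ = sin φ₁ sin φ₂ + cos φ₁ cos φ₂ cos Δλ,  σ = 1.0715 rad → d_gc = 6814.7 km
Rhumb line: Δψ = +1.3993, q = Δφ/Δψ = 0.6261, d_rh = R√(Δφ²+q²Δλ²) = 7001.9 km
Excess = 7001.9 − 6814.7 = 187.2 ≈ 187 km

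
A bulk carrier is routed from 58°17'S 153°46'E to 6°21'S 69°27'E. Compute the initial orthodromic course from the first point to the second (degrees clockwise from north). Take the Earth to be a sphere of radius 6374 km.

θ = atan2( sin Δλ·cos φ₂ ,  cos φ₁ sin φ₂ − sin φ₁ cos φ₂ cos Δλ )
  = atan2(-0.9890, +0.0256) = 271.48°

271.5°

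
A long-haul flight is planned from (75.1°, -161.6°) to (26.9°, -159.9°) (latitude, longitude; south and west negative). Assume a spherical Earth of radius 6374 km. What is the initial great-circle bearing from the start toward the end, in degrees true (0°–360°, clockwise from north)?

N = sin Δλ·cos φ₂ = +0.0265;  D = cos φ₁ sin φ₂ − sin φ₁ cos φ₂ cos Δλ = -0.7451
initial course = atan2(N, D) = 177.97°

178.0°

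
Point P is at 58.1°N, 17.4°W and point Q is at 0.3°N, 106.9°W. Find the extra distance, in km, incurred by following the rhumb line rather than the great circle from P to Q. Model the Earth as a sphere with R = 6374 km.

Great circle: cos σ = sin φ₁ sin φ₂ + cos φ₁ cos φ₂ cos Δλ,  σ = 1.5617 rad → d_gc = 9954.5 km
Rhumb line: Δψ = -1.2472, q = Δφ/Δψ = 0.8088, d_rh = R√(Δφ²+q²Δλ²) = 10305.4 km
Excess = 10305.4 − 9954.5 = 350.9 ≈ 351 km

351 km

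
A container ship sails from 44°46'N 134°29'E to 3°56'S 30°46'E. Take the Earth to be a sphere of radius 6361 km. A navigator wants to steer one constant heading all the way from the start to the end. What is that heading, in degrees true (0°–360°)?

Δψ = ln[tan(π/4+φ₂/2)/tan(π/4+φ₁/2)] = -0.9443
Δλ = -1.8102 rad (taken the short way round)
course = atan2(Δλ, Δψ) = 242.45°

242.5°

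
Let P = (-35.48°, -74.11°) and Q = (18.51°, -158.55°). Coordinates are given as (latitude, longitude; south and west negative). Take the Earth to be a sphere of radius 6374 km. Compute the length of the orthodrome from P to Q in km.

cos σ = sin φ₁ sin φ₂ + cos φ₁ cos φ₂ cos Δλ
      = sin(-35.48°)sin(18.51°) + cos(-35.48°)cos(18.51°)cos(-84.44°) = -0.1094
σ = 96.284° → d = Rσ = 6374·1.68047 = 10711 km

10711 km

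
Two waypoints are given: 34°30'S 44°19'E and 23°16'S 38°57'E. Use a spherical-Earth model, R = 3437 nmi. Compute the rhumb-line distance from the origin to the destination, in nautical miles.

730 nmi

Rhumb course C = atan2(Δλ, Δψ) with Δψ = ln[tan(π/4+φ₂/2)/tan(π/4+φ₁/2)] = +0.2245, Δλ = -0.0937 → C = 337.35°
d = R·|Δφ| / |cos C| = 3437·0.19606 / 0.92289 = 730 nmi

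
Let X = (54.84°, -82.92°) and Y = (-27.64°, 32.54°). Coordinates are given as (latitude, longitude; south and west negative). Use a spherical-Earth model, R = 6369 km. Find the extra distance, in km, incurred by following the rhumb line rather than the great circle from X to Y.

372 km

Great circle: cos σ = sin φ₁ sin φ₂ + cos φ₁ cos φ₂ cos Δλ,  σ = 2.2125 rad → d_gc = 14091.5 km
Rhumb line: Δψ = -1.6517, q = Δφ/Δψ = 0.8716, d_rh = R√(Δφ²+q²Δλ²) = 14463.5 km
Excess = 14463.5 − 14091.5 = 372.0 ≈ 372 km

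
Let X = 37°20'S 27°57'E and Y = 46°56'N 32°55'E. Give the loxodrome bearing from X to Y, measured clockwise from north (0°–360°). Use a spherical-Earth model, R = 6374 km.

3.0°

Δψ = ln[tan(π/4+φ₂/2)/tan(π/4+φ₁/2)] = +1.6332
Δλ = +0.0867 rad (taken the short way round)
course = atan2(Δλ, Δψ) = 3.04°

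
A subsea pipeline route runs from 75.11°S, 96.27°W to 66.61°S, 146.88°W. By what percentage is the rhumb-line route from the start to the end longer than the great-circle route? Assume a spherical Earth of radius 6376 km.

3.0%

Great circle: σ = 0.3119 rad → d_gc = Rσ = 1988.9 km
Rhumb: Δφ = +0.1484, Δλ = -0.8833, Δψ = +0.4600, q = Δφ/Δψ = 0.3225 → d_rh = R√(Δφ²+q²Δλ²) = 2047.9 km
Excess = (2047.9 − 1988.9) / 1988.9 = 59.0 / 1988.9 = 2.97% ≈ 3.0%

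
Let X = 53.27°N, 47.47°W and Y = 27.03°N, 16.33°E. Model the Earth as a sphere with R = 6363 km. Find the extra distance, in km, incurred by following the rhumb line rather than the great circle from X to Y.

Great circle: cos σ = sin φ₁ sin φ₂ + cos φ₁ cos φ₂ cos Δλ,  σ = 0.9280 rad → d_gc = 5904.9 km
Rhumb line: Δψ = -0.6124, q = Δφ/Δψ = 0.7479, d_rh = R√(Δφ²+q²Δλ²) = 6047.2 km
Excess = 6047.2 − 5904.9 = 142.3 ≈ 142 km

142 km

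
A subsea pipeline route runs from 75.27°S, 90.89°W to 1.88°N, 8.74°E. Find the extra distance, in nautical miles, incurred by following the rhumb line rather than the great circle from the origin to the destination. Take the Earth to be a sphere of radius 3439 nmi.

Great circle: cos σ = sin φ₁ sin φ₂ + cos φ₁ cos φ₂ cos Δλ,  σ = 1.6451 rad → d_gc = 5657.5 nmi
Rhumb line: Δψ = +2.0788, q = Δφ/Δψ = 0.6477, d_rh = R√(Δφ²+q²Δλ²) = 6037.2 nmi
Excess = 6037.2 − 5657.5 = 379.7 ≈ 380 nmi

380 nmi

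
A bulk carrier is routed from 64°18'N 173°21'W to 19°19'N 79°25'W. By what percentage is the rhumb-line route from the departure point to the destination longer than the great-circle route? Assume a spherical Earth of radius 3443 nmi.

Great circle: σ = 1.2974 rad → d_gc = Rσ = 4467.0 nmi
Rhumb: Δφ = -0.7851, Δλ = +1.6394, Δψ = -1.1342, q = Δφ/Δψ = 0.6922 → d_rh = R√(Δφ²+q²Δλ²) = 4751.2 nmi
Excess = (4751.2 − 4467.0) / 4467.0 = 284.2 / 4467.0 = 6.36% ≈ 6.4%

6.4%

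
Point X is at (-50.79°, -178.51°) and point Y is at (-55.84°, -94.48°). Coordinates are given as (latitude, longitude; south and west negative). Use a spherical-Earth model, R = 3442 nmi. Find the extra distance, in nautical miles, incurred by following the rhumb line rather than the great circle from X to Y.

185 nmi

Great circle: cos σ = sin φ₁ sin φ₂ + cos φ₁ cos φ₂ cos Δλ,  σ = 0.8257 rad → d_gc = 2841.9 nmi
Rhumb line: Δψ = -0.1478, q = Δφ/Δψ = 0.5965, d_rh = R√(Δφ²+q²Δλ²) = 3026.5 nmi
Excess = 3026.5 − 2841.9 = 184.6 ≈ 185 nmi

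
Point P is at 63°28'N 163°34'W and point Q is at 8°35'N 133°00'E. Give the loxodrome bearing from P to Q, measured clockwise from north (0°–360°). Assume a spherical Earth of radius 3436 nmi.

Meridional parts: M(φ₁)=+1.4449, M(φ₂)=+0.1504 → ΔM = -1.2945;  Δλ = -1.1071 rad
tan C = Δλ / ΔM = +0.8552 → C = 220.54°

220.5°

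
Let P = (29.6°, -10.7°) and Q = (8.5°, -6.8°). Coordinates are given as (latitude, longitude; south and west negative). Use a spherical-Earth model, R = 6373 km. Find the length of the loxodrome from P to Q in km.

2382 km

Δψ = ln[tan(π/4+φ₂/2)/tan(π/4+φ₁/2)] = -0.3924;  Δφ = -0.3683 rad,  Δλ = +0.0681 rad
q = Δφ/Δψ = 0.9386
d = R·√(Δφ² + q²Δλ²) = 6373·0.37377 = 2382 km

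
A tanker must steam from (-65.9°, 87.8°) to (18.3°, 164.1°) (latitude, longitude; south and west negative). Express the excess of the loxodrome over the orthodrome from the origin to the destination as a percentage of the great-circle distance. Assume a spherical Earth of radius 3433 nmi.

Great circle: σ = 1.7669 rad → d_gc = Rσ = 6065.6 nmi
Rhumb: Δφ = +1.4696, Δλ = +1.3317, Δψ = +1.8692, q = Δφ/Δψ = 0.7862 → d_rh = R√(Δφ²+q²Δλ²) = 6194.4 nmi
Excess = (6194.4 − 6065.6) / 6065.6 = 128.8 / 6065.6 = 2.12% ≈ 2.1%

2.1%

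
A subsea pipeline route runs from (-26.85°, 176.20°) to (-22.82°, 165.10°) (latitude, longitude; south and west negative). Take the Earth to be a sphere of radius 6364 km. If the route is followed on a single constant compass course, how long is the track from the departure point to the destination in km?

1205 km

Rhumb course C = atan2(Δλ, Δψ) with Δψ = ln[tan(π/4+φ₂/2)/tan(π/4+φ₁/2)] = +0.0775, Δλ = -0.1937 → C = 291.81°
d = R·|Δφ| / |cos C| = 6364·0.07034 / 0.37153 = 1205 km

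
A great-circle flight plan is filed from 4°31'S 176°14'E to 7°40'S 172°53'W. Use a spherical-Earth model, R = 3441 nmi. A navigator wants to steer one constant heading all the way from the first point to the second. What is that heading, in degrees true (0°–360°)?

Meridional parts: M(φ₁)=-0.0789, M(φ₂)=-0.1342 → ΔM = -0.0553;  Δλ = +0.1900 rad
tan C = Δλ / ΔM = -3.4351 → C = 106.23°

106.2°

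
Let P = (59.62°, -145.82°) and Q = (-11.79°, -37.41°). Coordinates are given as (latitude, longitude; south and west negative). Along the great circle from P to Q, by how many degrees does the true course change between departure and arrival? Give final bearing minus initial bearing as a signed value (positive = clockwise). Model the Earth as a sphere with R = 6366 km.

At departure: θ₁ = atan2(sin Δλ cos φ₂, cos φ₁ sin φ₂ − sin φ₁ cos φ₂ cos Δλ) = 80.02°
At arrival: θ₂ = atan2(sin Δλ cos φ₁, −cos φ₂ sin φ₁ + sin φ₂ cos φ₁ cos Δλ) = 149.41°
Δθ = θ₂ − θ₁ = +69.4°

+69.4°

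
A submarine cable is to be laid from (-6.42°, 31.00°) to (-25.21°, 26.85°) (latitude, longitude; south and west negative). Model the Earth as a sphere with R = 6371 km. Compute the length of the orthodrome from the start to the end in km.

2135 km

Haversine: a = sin²(Δφ/2)+cos φ₁ cos φ₂ sin²(Δλ/2) = 0.02783;  σ = 2·atan2(√a,√(1−a))
σ = 19.205° → d = Rσ = 6371·0.33519 = 2135 km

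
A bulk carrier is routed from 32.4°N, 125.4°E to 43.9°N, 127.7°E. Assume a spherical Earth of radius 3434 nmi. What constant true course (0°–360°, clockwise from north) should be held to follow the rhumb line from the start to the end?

8.9°

Meridional parts: M(φ₁)=+0.5983, M(φ₂)=+0.8545 → ΔM = +0.2562;  Δλ = +0.0401 rad
tan C = Δλ / ΔM = +0.1567 → C = 8.91°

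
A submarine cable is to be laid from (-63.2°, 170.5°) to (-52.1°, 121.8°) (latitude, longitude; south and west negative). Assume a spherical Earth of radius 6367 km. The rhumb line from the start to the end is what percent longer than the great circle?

2.2%

Great circle: σ = 0.4797 rad → d_gc = Rσ = 3054.4 km
Rhumb: Δφ = +0.1937, Δλ = -0.8500, Δψ = +0.3655, q = Δφ/Δψ = 0.5300 → d_rh = R√(Δφ²+q²Δλ²) = 3122.4 km
Excess = (3122.4 − 3054.4) / 3054.4 = 68.0 / 3054.4 = 2.23% ≈ 2.2%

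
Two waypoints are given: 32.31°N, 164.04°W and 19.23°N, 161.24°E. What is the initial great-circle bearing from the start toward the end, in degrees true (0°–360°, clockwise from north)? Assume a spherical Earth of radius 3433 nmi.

255.8°

N = sin Δλ·cos φ₂ = -0.5378;  D = cos φ₁ sin φ₂ − sin φ₁ cos φ₂ cos Δλ = -0.1365
initial course = atan2(N, D) = 255.76°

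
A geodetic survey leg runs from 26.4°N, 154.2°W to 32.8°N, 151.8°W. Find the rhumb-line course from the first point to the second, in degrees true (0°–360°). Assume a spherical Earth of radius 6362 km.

18.0°

Meridional parts: M(φ₁)=+0.4780, M(φ₂)=+0.6066 → ΔM = +0.1286;  Δλ = +0.0419 rad
tan C = Δλ / ΔM = +0.3258 → C = 18.04°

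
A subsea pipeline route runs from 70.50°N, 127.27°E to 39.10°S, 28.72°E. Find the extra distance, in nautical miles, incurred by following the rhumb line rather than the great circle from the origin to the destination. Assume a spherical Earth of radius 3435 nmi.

222 nmi

Great circle: cos σ = sin φ₁ sin φ₂ + cos φ₁ cos φ₂ cos Δλ,  σ = 2.2562 rad → d_gc = 7750.2 nmi
Rhumb line: Δψ = -2.5038, q = Δφ/Δψ = 0.7640, d_rh = R√(Δφ²+q²Δλ²) = 7971.8 nmi
Excess = 7971.8 − 7750.2 = 221.6 ≈ 222 nmi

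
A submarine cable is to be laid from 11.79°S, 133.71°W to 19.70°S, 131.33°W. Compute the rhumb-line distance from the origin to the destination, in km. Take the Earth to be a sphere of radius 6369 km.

915 km

Rhumb course C = atan2(Δλ, Δψ) with Δψ = ln[tan(π/4+φ₂/2)/tan(π/4+φ₁/2)] = -0.1436, Δλ = +0.0415 → C = 163.86°
d = R·|Δφ| / |cos C| = 6369·0.13806 / 0.96060 = 915 km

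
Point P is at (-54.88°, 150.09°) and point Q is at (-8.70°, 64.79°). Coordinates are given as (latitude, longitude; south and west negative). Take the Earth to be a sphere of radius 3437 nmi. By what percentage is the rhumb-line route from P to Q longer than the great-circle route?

3.4%

Great circle: σ = 1.3996 rad → d_gc = Rσ = 4810.6 nmi
Rhumb: Δφ = +0.8060, Δλ = -1.4888, Δψ = +0.9982, q = Δφ/Δψ = 0.8075 → d_rh = R√(Δφ²+q²Δλ²) = 4974.5 nmi
Excess = (4974.5 − 4810.6) / 4810.6 = 163.9 / 4810.6 = 3.41% ≈ 3.4%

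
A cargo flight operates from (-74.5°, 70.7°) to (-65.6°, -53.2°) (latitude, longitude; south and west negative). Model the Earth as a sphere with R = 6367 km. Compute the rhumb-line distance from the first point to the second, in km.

4725 km

Δψ = ln[tan(π/4+φ₂/2)/tan(π/4+φ₁/2)] = +0.4629;  Δφ = +0.1553 rad,  Δλ = -2.1625 rad
q = Δφ/Δψ = 0.3356
d = R·√(Δφ² + q²Δλ²) = 6367·0.74210 = 4725 km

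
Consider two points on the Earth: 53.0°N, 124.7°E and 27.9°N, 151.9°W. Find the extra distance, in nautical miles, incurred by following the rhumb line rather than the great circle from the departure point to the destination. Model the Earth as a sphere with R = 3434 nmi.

Great circle: cos σ = sin φ₁ sin φ₂ + cos φ₁ cos φ₂ cos Δλ,  σ = 1.1209 rad → d_gc = 3849.3 nmi
Rhumb line: Δψ = -0.5874, q = Δφ/Δψ = 0.7458, d_rh = R√(Δφ²+q²Δλ²) = 4019.9 nmi
Excess = 4019.9 − 3849.3 = 170.6 ≈ 171 nmi

171 nmi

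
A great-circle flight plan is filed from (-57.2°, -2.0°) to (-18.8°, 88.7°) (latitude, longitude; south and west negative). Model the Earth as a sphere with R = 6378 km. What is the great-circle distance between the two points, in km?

Haversine: a = sin²(Δφ/2)+cos φ₁ cos φ₂ sin²(Δλ/2) = 0.36769;  σ = 2·atan2(√a,√(1−a))
σ = 74.656° → d = Rσ = 6378·1.30299 = 8310 km

8310 km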